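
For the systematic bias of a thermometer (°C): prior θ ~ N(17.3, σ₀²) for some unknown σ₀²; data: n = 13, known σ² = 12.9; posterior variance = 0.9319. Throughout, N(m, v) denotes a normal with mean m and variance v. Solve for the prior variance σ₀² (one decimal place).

For the Normal–Normal model with known σ², precisions add: τ_n = τ₀ + n/σ².
So 1/σ₀² = 1/0.9319 − 13/12.9 = 1.073077 − 1.007752 = 0.065325.
Hence σ₀² = 1/0.065325 ≈ 15.3.

σ₀² = 15.3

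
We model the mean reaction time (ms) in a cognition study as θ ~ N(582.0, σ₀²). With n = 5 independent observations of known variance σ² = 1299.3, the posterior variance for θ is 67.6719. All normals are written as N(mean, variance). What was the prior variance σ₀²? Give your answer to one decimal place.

For the Normal–Normal model with known σ², precisions add: τ_n = τ₀ + n/σ².
So 1/σ₀² = 1/67.6719 − 5/1299.3 = 0.014777 − 0.003848 = 0.010929.
Hence σ₀² = 1/0.010929 ≈ 91.5.

σ₀² = 91.5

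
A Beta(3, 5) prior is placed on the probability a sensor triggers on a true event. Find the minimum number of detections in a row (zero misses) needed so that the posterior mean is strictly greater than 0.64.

k = 6

After k detections and 0 misses the posterior is Beta(3+k, 5), with mean (3+k)/(3+5+k).
Set (3+k)/(8+k) > 0.64 and solve: k > (0.64·8 − 3)/(1 − 0.64) = 5.889.
The smallest integer exceeding 5.889 is 6.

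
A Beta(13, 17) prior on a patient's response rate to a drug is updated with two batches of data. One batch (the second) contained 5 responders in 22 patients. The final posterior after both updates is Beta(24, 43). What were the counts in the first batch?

Because Beta–binomial updating is additive in the counts, the combined data contributed (α_post−α_prior, β_post−β_prior) successes and failures.
Total across both batches: 24−13=11 responders, 43−17=26 non-responders.
Subtract the second batch: 11−5=6 responders and 26−17=9 non-responders.

6 responders and 9 non-responders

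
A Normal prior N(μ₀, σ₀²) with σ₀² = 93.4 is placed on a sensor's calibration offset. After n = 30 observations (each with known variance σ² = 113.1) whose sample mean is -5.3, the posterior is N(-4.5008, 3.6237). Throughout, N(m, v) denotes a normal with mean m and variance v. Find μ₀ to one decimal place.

μ₀ = 15.3

With known observation variance, the Normal–Normal posterior has precision τ_n = τ₀ + n/σ² and mean μ_n = (τ₀μ₀ + (n/σ²)x̄)/τ_n.
Here τ₀ = 1/93.4 = 0.010707 and τ_data = 30/113.1 = 0.265252, so τ_n = 0.275959.
Rearranging for μ₀: μ₀ = (μ_n·τ_n − τ_data·x̄)/τ₀ = (-4.5008·0.275959 − 0.265252·-5.3) / 0.010707 = 0.163799/0.010707 ≈ 15.3.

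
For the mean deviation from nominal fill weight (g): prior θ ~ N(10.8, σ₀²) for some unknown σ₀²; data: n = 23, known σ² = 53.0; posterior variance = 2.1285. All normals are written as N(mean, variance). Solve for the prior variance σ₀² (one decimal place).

σ₀² = 27.9

For the Normal–Normal model with known σ², precisions add: τ_n = τ₀ + n/σ².
So 1/σ₀² = 1/2.1285 − 23/53.0 = 0.469814 − 0.433962 = 0.035852.
Hence σ₀² = 1/0.035852 ≈ 27.9.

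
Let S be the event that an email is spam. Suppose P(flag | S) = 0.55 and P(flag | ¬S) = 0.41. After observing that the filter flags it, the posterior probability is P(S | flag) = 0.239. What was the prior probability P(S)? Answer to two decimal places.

In odds form, posterior odds = prior odds × likelihood ratio, so prior odds = posterior odds ÷ LR.
Posterior odds = 0.239/(1−0.239) = 0.3141. LR = 0.55/0.41 = 1.3415.
Prior odds = 0.3141/1.3415 = 0.2341, so P(S) = 0.2341/(1+0.2341) ≈ 0.19.

P(S) = 0.19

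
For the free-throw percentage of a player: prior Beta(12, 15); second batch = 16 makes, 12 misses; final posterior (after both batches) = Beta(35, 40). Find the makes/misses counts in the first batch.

Sequential conjugate updates are equivalent to a single update on the pooled data, so total successes = posterior α − prior α and total failures = posterior β − prior β.
Total across both batches: 35−12=23 makes, 40−15=25 misses.
Subtract the second batch: 23−16=7 makes and 25−12=13 misses.

7 makes and 13 misses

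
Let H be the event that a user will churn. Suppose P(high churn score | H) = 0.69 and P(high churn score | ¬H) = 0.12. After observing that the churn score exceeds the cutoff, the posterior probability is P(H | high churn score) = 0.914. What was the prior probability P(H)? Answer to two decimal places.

In odds form, posterior odds = prior odds × likelihood ratio, so prior odds = posterior odds ÷ LR.
Posterior odds = 0.914/(1−0.914) = 10.6279. LR = 0.69/0.12 = 5.7500.
Prior odds = 10.6279/5.7500 = 1.8483, so P(H) = 1.8483/(1+1.8483) ≈ 0.65.

P(H) = 0.65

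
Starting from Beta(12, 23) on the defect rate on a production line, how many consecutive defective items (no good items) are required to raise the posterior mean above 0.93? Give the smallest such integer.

k = 294

After k defective items and 0 good items the posterior is Beta(12+k, 23), with mean (12+k)/(12+23+k).
Set (12+k)/(35+k) > 0.93 and solve: k > (0.93·35 − 12)/(1 − 0.93) = 293.571.
The smallest integer exceeding 293.571 is 294, and checking k=294: (306)/(329) = 0.9301 > 0.93.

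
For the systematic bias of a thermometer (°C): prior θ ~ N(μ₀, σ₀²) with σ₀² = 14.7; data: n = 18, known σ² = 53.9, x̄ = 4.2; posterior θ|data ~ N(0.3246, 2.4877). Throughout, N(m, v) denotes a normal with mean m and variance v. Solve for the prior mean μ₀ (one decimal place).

With known observation variance, the Normal–Normal posterior has precision τ_n = τ₀ + n/σ² and mean μ_n = (τ₀μ₀ + (n/σ²)x̄)/τ_n.
Here τ₀ = 1/14.7 = 0.068027 and τ_data = 18/53.9 = 0.333952, so τ_n = 0.401979.
Rearranging for μ₀: μ₀ = (μ_n·τ_n − τ_data·x̄)/τ₀ = (0.3246·0.401979 − 0.333952·4.2) / 0.068027 = -1.272116/0.068027 ≈ -18.7.

μ₀ = -18.7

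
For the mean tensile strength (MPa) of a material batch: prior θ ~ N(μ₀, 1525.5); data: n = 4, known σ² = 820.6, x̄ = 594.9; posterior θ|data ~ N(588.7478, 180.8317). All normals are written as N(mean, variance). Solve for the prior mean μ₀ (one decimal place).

The posterior mean is a precision-weighted average: μ_n = (τ₀μ₀ + τ_data·x̄)/(τ₀+τ_data), with τ₀=1/σ₀² and τ_data=n/σ².
Here τ₀ = 1/1525.5 = 0.000656 and τ_data = 4/820.6 = 0.004874, so τ_n = 0.005530.
Rearranging for μ₀: μ₀ = (μ_n·τ_n − τ_data·x̄)/τ₀ = (588.7478·0.005530 − 0.004874·594.9) / 0.000656 = 0.356233/0.000656 ≈ 543.0.

μ₀ = 543.0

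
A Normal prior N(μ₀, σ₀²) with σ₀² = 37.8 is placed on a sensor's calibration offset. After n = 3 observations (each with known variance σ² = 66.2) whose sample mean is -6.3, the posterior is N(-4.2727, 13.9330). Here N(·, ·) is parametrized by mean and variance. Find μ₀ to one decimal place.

μ₀ = -0.8

The posterior mean is a precision-weighted average: μ_n = (τ₀μ₀ + τ_data·x̄)/(τ₀+τ_data), with τ₀=1/σ₀² and τ_data=n/σ².
Here τ₀ = 1/37.8 = 0.026455 and τ_data = 3/66.2 = 0.045317, so τ_n = 0.071772.
Rearranging for μ₀: μ₀ = (μ_n·τ_n − τ_data·x̄)/τ₀ = (-4.2727·0.071772 − 0.045317·-6.3) / 0.026455 = -0.021163/0.026455 ≈ -0.8.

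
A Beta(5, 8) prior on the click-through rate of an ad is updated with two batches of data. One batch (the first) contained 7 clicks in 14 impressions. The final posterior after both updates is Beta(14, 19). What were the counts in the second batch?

Because Beta–binomial updating is additive in the counts, the combined data contributed (α_post−α_prior, β_post−β_prior) successes and failures.
Total across both batches: 14−5=9 clicks, 19−8=11 non-clicks.
Subtract the first batch: 9−7=2 clicks and 11−7=4 non-clicks.

2 clicks and 4 non-clicks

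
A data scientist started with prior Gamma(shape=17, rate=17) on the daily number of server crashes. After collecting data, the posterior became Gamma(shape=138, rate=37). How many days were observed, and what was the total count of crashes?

n = 20 days with total 121 crashes

Gamma–Poisson conjugacy: posterior shape = α + Σxᵢ, posterior rate = β + n.
Matching: Σxᵢ = 138 − 17 = 121 and n = 37 − 17 = 20.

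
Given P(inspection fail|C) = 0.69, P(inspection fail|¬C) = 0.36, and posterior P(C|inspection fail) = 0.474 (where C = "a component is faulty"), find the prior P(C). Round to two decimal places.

P(C) = 0.32

Bayes' rule in odds form gives O(C|E) = O(C)·[P(E|C)/P(E|¬C)], hence O(C) = O(C|E)/LR.
Posterior odds = 0.474/(1−0.474) = 0.9011. LR = 0.69/0.36 = 1.9167.
Prior odds = 0.9011/1.9167 = 0.4701, so P(C) = 0.4701/(1+0.4701) ≈ 0.32.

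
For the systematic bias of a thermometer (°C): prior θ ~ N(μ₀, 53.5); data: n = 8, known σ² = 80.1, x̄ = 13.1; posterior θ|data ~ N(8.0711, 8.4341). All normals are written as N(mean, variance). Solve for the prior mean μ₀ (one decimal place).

With known observation variance, the Normal–Normal posterior has precision τ_n = τ₀ + n/σ² and mean μ_n = (τ₀μ₀ + (n/σ²)x̄)/τ_n.
Here τ₀ = 1/53.5 = 0.018692 and τ_data = 8/80.1 = 0.099875, so τ_n = 0.118567.
Rearranging for μ₀: μ₀ = (μ_n·τ_n − τ_data·x̄)/τ₀ = (8.0711·0.118567 − 0.099875·13.1) / 0.018692 = -0.351396/0.018692 ≈ -18.8.

μ₀ = -18.8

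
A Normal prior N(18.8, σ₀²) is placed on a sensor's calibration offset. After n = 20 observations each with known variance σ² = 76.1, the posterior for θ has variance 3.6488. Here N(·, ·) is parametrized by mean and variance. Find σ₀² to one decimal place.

σ₀² = 88.9

For the Normal–Normal model with known σ², precisions add: τ_n = τ₀ + n/σ².
So 1/σ₀² = 1/3.6488 − 20/76.1 = 0.274063 − 0.262812 = 0.011251.
Hence σ₀² = 1/0.011251 ≈ 88.9.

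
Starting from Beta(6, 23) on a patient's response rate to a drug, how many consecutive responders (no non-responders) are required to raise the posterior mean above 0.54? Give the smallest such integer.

k = 22

After k responders and 0 non-responders the posterior is Beta(6+k, 23), with mean (6+k)/(6+23+k).
Set (6+k)/(29+k) > 0.54 and solve: k > (0.54·29 − 6)/(1 − 0.54) = 21.000.
The smallest integer exceeding 21.000 is 22.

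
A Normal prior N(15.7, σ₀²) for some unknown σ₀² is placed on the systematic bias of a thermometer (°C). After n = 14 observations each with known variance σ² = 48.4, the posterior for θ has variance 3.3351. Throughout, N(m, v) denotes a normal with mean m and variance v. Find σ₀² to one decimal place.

Posterior precision equals prior precision plus data precision: 1/σ_n² = 1/σ₀² + n/σ².
So 1/σ₀² = 1/3.3351 − 14/48.4 = 0.299841 − 0.289256 = 0.010585.
Hence σ₀² = 1/0.010585 ≈ 94.5.

σ₀² = 94.5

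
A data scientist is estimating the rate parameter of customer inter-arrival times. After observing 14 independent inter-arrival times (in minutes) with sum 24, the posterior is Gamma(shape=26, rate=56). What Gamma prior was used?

For an exponential likelihood with a Gamma(α, β) prior on the rate, n observations with total T give posterior Gamma(α+n, β+T).
So α = 26 − 14 = 12 and β = 56 − 24 = 32.

Gamma(shape=12, rate=32)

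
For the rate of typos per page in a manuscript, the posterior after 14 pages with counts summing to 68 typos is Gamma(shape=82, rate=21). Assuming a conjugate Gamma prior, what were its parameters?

A Gamma(α, β) prior (rate parametrization) on a Poisson rate with n observations summing to S gives posterior Gamma(α+S, β+n).
So α = 82 − 68 = 14 and β = 21 − 14 = 7.

Gamma(shape=14, rate=7)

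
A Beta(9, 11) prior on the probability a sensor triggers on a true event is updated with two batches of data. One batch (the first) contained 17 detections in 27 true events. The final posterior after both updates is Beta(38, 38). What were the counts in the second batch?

12 detections and 17 misses

Sequential conjugate updates are equivalent to a single update on the pooled data, so total successes = posterior α − prior α and total failures = posterior β − prior β.
Total across both batches: 38−9=29 detections, 38−11=27 misses.
Subtract the first batch: 29−17=12 detections and 27−10=17 misses.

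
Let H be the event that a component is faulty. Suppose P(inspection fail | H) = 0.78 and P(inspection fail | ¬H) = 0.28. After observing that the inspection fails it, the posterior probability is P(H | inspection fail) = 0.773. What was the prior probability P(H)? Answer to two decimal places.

Bayes' rule in odds form gives O(H|E) = O(H)·[P(E|H)/P(E|¬H)], hence O(H) = O(H|E)/LR.
Posterior odds = 0.773/(1−0.773) = 3.4053. LR = 0.78/0.28 = 2.7857.
Prior odds = 3.4053/2.7857 = 1.2224, so P(H) = 1.2224/(1+1.2224) ≈ 0.55.

P(H) = 0.55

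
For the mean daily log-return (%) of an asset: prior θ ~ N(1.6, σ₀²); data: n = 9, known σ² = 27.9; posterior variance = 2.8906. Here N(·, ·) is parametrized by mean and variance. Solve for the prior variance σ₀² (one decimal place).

Posterior precision equals prior precision plus data precision: 1/σ_n² = 1/σ₀² + n/σ².
So 1/σ₀² = 1/2.8906 − 9/27.9 = 0.345949 − 0.322581 = 0.023368.
Hence σ₀² = 1/0.023368 ≈ 42.8.

σ₀² = 42.8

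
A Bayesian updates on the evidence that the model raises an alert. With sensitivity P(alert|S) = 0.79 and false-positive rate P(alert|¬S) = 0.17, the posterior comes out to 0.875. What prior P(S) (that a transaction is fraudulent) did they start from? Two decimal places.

P(S) = 0.60

Bayes' rule in odds form gives O(S|E) = O(S)·[P(E|S)/P(E|¬S)], hence O(S) = O(S|E)/LR.
Posterior odds = 0.875/(1−0.875) = 7.0000. LR = 0.79/0.17 = 4.6471.
Prior odds = 7.0000/4.6471 = 1.5063, so P(S) = 1.5063/(1+1.5063) ≈ 0.60.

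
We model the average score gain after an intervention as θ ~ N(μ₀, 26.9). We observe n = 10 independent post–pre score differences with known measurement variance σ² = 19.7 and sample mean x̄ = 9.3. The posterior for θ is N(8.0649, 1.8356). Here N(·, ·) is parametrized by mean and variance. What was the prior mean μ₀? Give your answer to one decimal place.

μ₀ = -8.8

With known observation variance, the Normal–Normal posterior has precision τ_n = τ₀ + n/σ² and mean μ_n = (τ₀μ₀ + (n/σ²)x̄)/τ_n.
Here τ₀ = 1/26.9 = 0.037175 and τ_data = 10/19.7 = 0.507614, so τ_n = 0.544789.
Rearranging for μ₀: μ₀ = (μ_n·τ_n − τ_data·x̄)/τ₀ = (8.0649·0.544789 − 0.507614·9.3) / 0.037175 = -0.327141/0.037175 ≈ -8.8.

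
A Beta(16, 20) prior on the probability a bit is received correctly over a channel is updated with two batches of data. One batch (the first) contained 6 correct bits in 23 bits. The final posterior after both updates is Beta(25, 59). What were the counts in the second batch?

Sequential conjugate updates are equivalent to a single update on the pooled data, so total successes = posterior α − prior α and total failures = posterior β − prior β.
Total across both batches: 25−16=9 correct bits, 59−20=39 errors.
Subtract the first batch: 9−6=3 correct bits and 39−17=22 errors.

3 correct bits and 22 errors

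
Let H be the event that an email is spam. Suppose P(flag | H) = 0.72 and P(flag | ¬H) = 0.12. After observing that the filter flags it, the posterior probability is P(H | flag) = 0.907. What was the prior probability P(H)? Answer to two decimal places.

Bayes' rule in odds form gives O(H|E) = O(H)·[P(E|H)/P(E|¬H)], hence O(H) = O(H|E)/LR.
Posterior odds = 0.907/(1−0.907) = 9.7527. LR = 0.72/0.12 = 6.0000.
Prior odds = 9.7527/6.0000 = 1.6255, so P(H) = 1.6255/(1+1.6255) ≈ 0.62.

P(H) = 0.62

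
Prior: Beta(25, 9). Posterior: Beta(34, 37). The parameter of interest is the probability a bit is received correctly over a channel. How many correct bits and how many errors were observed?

9 correct bits and 28 errors

Under Beta–binomial conjugacy the posterior parameters are (α+s, β+f).
Match parameters: s=34−25=9, f=37−9=28.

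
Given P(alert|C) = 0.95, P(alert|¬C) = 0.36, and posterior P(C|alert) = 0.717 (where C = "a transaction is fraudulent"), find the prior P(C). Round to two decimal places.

P(C) = 0.49

In odds form, posterior odds = prior odds × likelihood ratio, so prior odds = posterior odds ÷ LR.
Posterior odds = 0.717/(1−0.717) = 2.5336. LR = 0.95/0.36 = 2.6389.
Prior odds = 2.5336/2.6389 = 0.9601, so P(C) = 0.9601/(1+0.9601) ≈ 0.49.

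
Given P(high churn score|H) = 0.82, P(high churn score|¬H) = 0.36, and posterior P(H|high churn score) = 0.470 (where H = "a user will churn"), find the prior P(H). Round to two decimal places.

P(H) = 0.28

In odds form, posterior odds = prior odds × likelihood ratio, so prior odds = posterior odds ÷ LR.
Posterior odds = 0.470/(1−0.470) = 0.8868. LR = 0.82/0.36 = 2.2778.
Prior odds = 0.8868/2.2778 = 0.3893, so P(H) = 0.3893/(1+0.3893) ≈ 0.28.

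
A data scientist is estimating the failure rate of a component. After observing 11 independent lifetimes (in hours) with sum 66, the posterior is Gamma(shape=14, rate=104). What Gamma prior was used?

Gamma–exponential conjugacy: posterior shape = α + n, posterior rate = β + Σtᵢ.
So α = 14 − 11 = 3 and β = 104 − 66 = 38.

Gamma(shape=3, rate=38)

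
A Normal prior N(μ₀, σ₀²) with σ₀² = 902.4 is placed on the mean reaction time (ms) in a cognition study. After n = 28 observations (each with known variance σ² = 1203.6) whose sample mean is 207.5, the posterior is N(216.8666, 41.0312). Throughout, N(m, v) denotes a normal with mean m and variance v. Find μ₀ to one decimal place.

μ₀ = 413.5

With known observation variance, the Normal–Normal posterior has precision τ_n = τ₀ + n/σ² and mean μ_n = (τ₀μ₀ + (n/σ²)x̄)/τ_n.
Here τ₀ = 1/902.4 = 0.001108 and τ_data = 28/1203.6 = 0.023264, so τ_n = 0.024372.
Rearranging for μ₀: μ₀ = (μ_n·τ_n − τ_data·x̄)/τ₀ = (216.8666·0.024372 − 0.023264·207.5) / 0.001108 = 0.458193/0.001108 ≈ 413.5.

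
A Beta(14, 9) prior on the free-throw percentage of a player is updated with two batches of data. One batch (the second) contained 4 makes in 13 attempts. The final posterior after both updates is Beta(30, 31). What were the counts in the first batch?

Sequential conjugate updates are equivalent to a single update on the pooled data, so total successes = posterior α − prior α and total failures = posterior β − prior β.
Total across both batches: 30−14=16 makes, 31−9=22 misses.
Subtract the second batch: 16−4=12 makes and 22−9=13 misses.

12 makes and 13 misses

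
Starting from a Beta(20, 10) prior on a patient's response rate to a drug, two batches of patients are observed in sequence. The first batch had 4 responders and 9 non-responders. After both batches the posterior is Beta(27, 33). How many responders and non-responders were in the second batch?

3 responders and 14 non-responders

Because Beta–binomial updating is additive in the counts, the combined data contributed (α_post−α_prior, β_post−β_prior) successes and failures.
Total across both batches: 27−20=7 responders, 33−10=23 non-responders.
Subtract the first batch: 7−4=3 responders and 23−9=14 non-responders.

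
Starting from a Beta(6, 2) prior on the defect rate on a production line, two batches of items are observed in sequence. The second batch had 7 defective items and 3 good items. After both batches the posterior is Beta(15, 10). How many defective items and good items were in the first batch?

2 defective items and 5 good items

Because Beta–binomial updating is additive in the counts, the combined data contributed (α_post−α_prior, β_post−β_prior) successes and failures.
Total across both batches: 15−6=9 defective items, 10−2=8 good items.
Subtract the second batch: 9−7=2 defective items and 8−3=5 good items.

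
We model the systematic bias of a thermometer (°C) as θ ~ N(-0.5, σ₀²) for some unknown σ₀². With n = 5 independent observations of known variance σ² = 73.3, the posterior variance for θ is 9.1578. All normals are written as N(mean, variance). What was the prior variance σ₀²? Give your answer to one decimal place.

For the Normal–Normal model with known σ², precisions add: τ_n = τ₀ + n/σ².
So 1/σ₀² = 1/9.1578 − 5/73.3 = 0.109197 − 0.068213 = 0.040984.
Hence σ₀² = 1/0.040984 ≈ 24.4.

σ₀² = 24.4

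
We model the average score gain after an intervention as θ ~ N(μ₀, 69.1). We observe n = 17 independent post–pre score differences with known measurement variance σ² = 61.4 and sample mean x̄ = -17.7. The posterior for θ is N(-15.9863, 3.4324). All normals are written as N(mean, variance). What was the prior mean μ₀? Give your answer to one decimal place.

With known observation variance, the Normal–Normal posterior has precision τ_n = τ₀ + n/σ² and mean μ_n = (τ₀μ₀ + (n/σ²)x̄)/τ_n.
Here τ₀ = 1/69.1 = 0.014472 and τ_data = 17/61.4 = 0.276873, so τ_n = 0.291345.
Rearranging for μ₀: μ₀ = (μ_n·τ_n − τ_data·x̄)/τ₀ = (-15.9863·0.291345 − 0.276873·-17.7) / 0.014472 = 0.243124/0.014472 ≈ 16.8.

μ₀ = 16.8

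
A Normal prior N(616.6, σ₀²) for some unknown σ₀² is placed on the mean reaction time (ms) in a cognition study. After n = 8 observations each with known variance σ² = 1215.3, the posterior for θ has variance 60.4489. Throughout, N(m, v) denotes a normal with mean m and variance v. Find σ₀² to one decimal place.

Posterior precision equals prior precision plus data precision: 1/σ_n² = 1/σ₀² + n/σ².
So 1/σ₀² = 1/60.4489 − 8/1215.3 = 0.016543 − 0.006583 = 0.009960.
Hence σ₀² = 1/0.009960 ≈ 100.4.

σ₀² = 100.4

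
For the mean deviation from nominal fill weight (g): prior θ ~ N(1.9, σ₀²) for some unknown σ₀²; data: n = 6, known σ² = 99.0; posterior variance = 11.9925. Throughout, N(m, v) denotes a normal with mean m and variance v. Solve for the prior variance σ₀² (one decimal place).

σ₀² = 43.9

Posterior precision equals prior precision plus data precision: 1/σ_n² = 1/σ₀² + n/σ².
So 1/σ₀² = 1/11.9925 − 6/99.0 = 0.083385 − 0.060606 = 0.022779.
Hence σ₀² = 1/0.022779 ≈ 43.9.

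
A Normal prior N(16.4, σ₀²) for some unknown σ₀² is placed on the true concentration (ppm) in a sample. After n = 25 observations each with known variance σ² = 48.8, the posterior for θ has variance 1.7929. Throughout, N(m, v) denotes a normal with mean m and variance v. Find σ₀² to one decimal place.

For the Normal–Normal model with known σ², precisions add: τ_n = τ₀ + n/σ².
So 1/σ₀² = 1/1.7929 − 25/48.8 = 0.557756 − 0.512295 = 0.045461.
Hence σ₀² = 1/0.045461 ≈ 22.0.

σ₀² = 22.0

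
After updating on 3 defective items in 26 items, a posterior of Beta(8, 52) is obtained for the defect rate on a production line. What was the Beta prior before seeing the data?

Beta is conjugate to the binomial likelihood: posterior = Beta(α+s, β+f).
So α = 8 − 3 = 5 and β = 52 − 23 = 29.

Beta(5, 29)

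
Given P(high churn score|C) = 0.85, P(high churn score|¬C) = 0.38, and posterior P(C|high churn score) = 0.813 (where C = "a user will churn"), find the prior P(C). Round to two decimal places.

P(C) = 0.66

Bayes' rule in odds form gives O(C|E) = O(C)·[P(E|C)/P(E|¬C)], hence O(C) = O(C|E)/LR.
Posterior odds = 0.813/(1−0.813) = 4.3476. LR = 0.85/0.38 = 2.2368.
Prior odds = 4.3476/2.2368 = 1.9437, so P(C) = 1.9437/(1+1.9437) ≈ 0.66.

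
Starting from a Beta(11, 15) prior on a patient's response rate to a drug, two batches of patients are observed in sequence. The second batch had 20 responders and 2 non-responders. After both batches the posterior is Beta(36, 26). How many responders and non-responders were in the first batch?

5 responders and 9 non-responders

Because Beta–binomial updating is additive in the counts, the combined data contributed (α_post−α_prior, β_post−β_prior) successes and failures.
Total across both batches: 36−11=25 responders, 26−15=11 non-responders.
Subtract the second batch: 25−20=5 responders and 11−2=9 non-responders.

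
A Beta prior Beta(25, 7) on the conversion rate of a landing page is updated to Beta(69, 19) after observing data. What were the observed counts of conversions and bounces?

44 conversions and 12 bounces

Under Beta–binomial conjugacy the posterior parameters are (a+s, b+f).
Match parameters: s=69−25=44, f=19−7=12.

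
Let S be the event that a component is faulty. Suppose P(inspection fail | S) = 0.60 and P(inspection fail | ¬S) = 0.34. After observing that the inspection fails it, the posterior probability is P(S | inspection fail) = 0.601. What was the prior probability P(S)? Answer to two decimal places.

P(S) = 0.46

In odds form, posterior odds = prior odds × likelihood ratio, so prior odds = posterior odds ÷ LR.
Posterior odds = 0.601/(1−0.601) = 1.5063. LR = 0.60/0.34 = 1.7647.
Prior odds = 1.5063/1.7647 = 0.8536, so P(S) = 0.8536/(1+0.8536) ≈ 0.46.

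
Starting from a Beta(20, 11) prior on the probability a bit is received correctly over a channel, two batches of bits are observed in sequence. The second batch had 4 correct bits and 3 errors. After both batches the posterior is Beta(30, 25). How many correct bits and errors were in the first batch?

Sequential conjugate updates are equivalent to a single update on the pooled data, so total successes = posterior α − prior α and total failures = posterior β − prior β.
Total across both batches: 30−20=10 correct bits, 25−11=14 errors.
Subtract the second batch: 10−4=6 correct bits and 14−3=11 errors.

6 correct bits and 11 errors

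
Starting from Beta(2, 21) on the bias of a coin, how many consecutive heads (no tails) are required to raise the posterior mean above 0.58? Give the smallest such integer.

After k heads and 0 tails the posterior is Beta(2+k, 21), with mean (2+k)/(2+21+k).
Set (2+k)/(23+k) > 0.58 and solve: k > (0.58·23 − 2)/(1 − 0.58) = 27.000.
The smallest integer exceeding 27.000 is 28, and checking k=28: (30)/(51) = 0.5882 > 0.58.

k = 28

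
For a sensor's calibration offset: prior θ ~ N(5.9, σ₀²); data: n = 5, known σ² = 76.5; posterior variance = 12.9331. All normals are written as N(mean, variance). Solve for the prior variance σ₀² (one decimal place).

σ₀² = 83.6

For the Normal–Normal model with known σ², precisions add: τ_n = τ₀ + n/σ².
So 1/σ₀² = 1/12.9331 − 5/76.5 = 0.077321 − 0.065359 = 0.011962.
Hence σ₀² = 1/0.011962 ≈ 83.6.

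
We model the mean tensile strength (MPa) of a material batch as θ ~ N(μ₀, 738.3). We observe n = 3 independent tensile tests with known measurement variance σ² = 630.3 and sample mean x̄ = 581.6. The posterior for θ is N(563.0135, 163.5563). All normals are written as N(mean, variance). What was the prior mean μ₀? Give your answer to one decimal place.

With known observation variance, the Normal–Normal posterior has precision τ_n = τ₀ + n/σ² and mean μ_n = (τ₀μ₀ + (n/σ²)x̄)/τ_n.
Here τ₀ = 1/738.3 = 0.001354 and τ_data = 3/630.3 = 0.004760, so τ_n = 0.006114.
Rearranging for μ₀: μ₀ = (μ_n·τ_n − τ_data·x̄)/τ₀ = (563.0135·0.006114 − 0.004760·581.6) / 0.001354 = 0.673849/0.001354 ≈ 497.7.

μ₀ = 497.7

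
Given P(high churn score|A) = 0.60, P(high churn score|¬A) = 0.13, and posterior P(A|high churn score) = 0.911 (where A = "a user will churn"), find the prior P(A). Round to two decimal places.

P(A) = 0.69

Bayes' rule in odds form gives O(A|E) = O(A)·[P(E|A)/P(E|¬A)], hence O(A) = O(A|E)/LR.
Posterior odds = 0.911/(1−0.911) = 10.2360. LR = 0.60/0.13 = 4.6154.
Prior odds = 10.2360/4.6154 = 2.2178, so P(A) = 2.2178/(1+2.2178) ≈ 0.69.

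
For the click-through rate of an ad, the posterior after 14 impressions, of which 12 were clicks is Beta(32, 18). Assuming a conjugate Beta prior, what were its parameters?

Under Beta–binomial conjugacy the posterior parameters are (α+s, β+f).
So α = 32 − 12 = 20 and β = 18 − 2 = 16.

Beta(20, 16)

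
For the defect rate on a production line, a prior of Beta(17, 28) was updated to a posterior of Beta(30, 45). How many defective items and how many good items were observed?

A Beta(α, β) prior with s successes and f failures in binomial data gives a Beta(α+s, β+f) posterior.
So s = 30 − 17 = 13 and f = 45 − 28 = 17.

13 defective items and 17 good items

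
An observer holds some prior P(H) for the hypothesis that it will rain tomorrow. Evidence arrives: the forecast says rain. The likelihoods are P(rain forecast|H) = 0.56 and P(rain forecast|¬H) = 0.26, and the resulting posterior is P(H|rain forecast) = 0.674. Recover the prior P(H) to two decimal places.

Bayes' rule in odds form gives O(H|E) = O(H)·[P(E|H)/P(E|¬H)], hence O(H) = O(H|E)/LR.
Posterior odds = 0.674/(1−0.674) = 2.0675. LR = 0.56/0.26 = 2.1538.
Prior odds = 2.0675/2.1538 = 0.9599, so P(H) = 0.9599/(1+0.9599) ≈ 0.49.

P(H) = 0.49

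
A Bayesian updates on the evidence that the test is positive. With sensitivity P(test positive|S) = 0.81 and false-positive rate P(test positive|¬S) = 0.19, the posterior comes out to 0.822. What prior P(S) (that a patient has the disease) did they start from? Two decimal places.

P(S) = 0.52

Bayes' rule in odds form gives O(S|E) = O(S)·[P(E|S)/P(E|¬S)], hence O(S) = O(S|E)/LR.
Posterior odds = 0.822/(1−0.822) = 4.6180. LR = 0.81/0.19 = 4.2632.
Prior odds = 4.6180/4.2632 = 1.0832, so P(S) = 1.0832/(1+1.0832) ≈ 0.52.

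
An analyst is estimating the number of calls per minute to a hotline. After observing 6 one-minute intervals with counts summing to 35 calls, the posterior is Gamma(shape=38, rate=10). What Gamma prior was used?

Gamma(shape=3, rate=4)

A Gamma(α, β) prior (rate parametrization) on a Poisson rate with n observations summing to S gives posterior Gamma(α+S, β+n).
So α = 38 − 35 = 3 and β = 10 − 6 = 4.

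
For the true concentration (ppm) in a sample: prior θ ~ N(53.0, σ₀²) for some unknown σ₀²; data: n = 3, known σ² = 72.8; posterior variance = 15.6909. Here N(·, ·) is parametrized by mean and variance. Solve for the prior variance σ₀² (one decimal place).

Posterior precision equals prior precision plus data precision: 1/σ_n² = 1/σ₀² + n/σ².
So 1/σ₀² = 1/15.6909 − 3/72.8 = 0.063731 − 0.041209 = 0.022522.
Hence σ₀² = 1/0.022522 ≈ 44.4.

σ₀² = 44.4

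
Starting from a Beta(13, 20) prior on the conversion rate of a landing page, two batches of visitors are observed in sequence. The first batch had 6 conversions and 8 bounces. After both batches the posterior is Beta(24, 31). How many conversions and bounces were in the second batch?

Sequential conjugate updates are equivalent to a single update on the pooled data, so total successes = posterior α − prior α and total failures = posterior β − prior β.
Total across both batches: 24−13=11 conversions, 31−20=11 bounces.
Subtract the first batch: 11−6=5 conversions and 11−8=3 bounces.

5 conversions and 3 bounces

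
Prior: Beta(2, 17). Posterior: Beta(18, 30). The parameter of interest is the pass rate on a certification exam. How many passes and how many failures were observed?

16 passes and 13 failures

A Beta(α, β) prior with s successes and f failures in binomial data gives a Beta(α+s, β+f) posterior.
Match parameters: s=18−2=16, f=30−17=13.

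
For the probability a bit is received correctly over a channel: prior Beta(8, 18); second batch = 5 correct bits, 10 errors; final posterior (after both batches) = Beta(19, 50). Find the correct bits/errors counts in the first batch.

6 correct bits and 22 errors

Because Beta–binomial updating is additive in the counts, the combined data contributed (α_post−α_prior, β_post−β_prior) successes and failures.
Total across both batches: 19−8=11 correct bits, 50−18=32 errors.
Subtract the second batch: 11−5=6 correct bits and 32−10=22 errors.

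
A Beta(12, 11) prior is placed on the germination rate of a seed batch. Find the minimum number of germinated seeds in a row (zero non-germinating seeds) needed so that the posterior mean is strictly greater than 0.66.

k = 10

After k germinated seeds and 0 non-germinating seeds the posterior is Beta(12+k, 11), with mean (12+k)/(12+11+k).
Set (12+k)/(23+k) > 0.66 and solve: k > (0.66·23 − 12)/(1 − 0.66) = 9.353.
The smallest integer exceeding 9.353 is 10, and checking k=10: (22)/(33) = 0.6667 > 0.66.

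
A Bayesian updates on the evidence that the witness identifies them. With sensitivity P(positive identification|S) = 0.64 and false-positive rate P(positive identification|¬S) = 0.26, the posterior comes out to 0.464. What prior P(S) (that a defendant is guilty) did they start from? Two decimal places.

P(S) = 0.26

Bayes' rule in odds form gives O(S|E) = O(S)·[P(E|S)/P(E|¬S)], hence O(S) = O(S|E)/LR.
Posterior odds = 0.464/(1−0.464) = 0.8657. LR = 0.64/0.26 = 2.4615.
Prior odds = 0.8657/2.4615 = 0.3517, so P(S) = 0.3517/(1+0.3517) ≈ 0.26.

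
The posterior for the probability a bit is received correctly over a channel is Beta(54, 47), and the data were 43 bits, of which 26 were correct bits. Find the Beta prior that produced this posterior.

Beta(28, 30)

Under Beta–binomial conjugacy the posterior parameters are (a+s, b+f).
Subtract the data counts: 54−26=28, 47−17=30.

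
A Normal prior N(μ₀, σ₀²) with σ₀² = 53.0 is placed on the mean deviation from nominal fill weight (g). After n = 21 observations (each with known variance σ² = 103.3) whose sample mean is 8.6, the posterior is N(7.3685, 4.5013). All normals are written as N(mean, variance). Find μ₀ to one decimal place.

With known observation variance, the Normal–Normal posterior has precision τ_n = τ₀ + n/σ² and mean μ_n = (τ₀μ₀ + (n/σ²)x̄)/τ_n.
Here τ₀ = 1/53.0 = 0.018868 and τ_data = 21/103.3 = 0.203291, so τ_n = 0.222159.
Rearranging for μ₀: μ₀ = (μ_n·τ_n − τ_data·x̄)/τ₀ = (7.3685·0.222159 − 0.203291·8.6) / 0.018868 = -0.111324/0.018868 ≈ -5.9.

μ₀ = -5.9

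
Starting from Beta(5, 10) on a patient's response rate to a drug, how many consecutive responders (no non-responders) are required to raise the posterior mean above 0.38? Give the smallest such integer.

k = 2

After k responders and 0 non-responders the posterior is Beta(5+k, 10), with mean (5+k)/(5+10+k).
Set (5+k)/(15+k) > 0.38 and solve: k > (0.38·15 − 5)/(1 − 0.38) = 1.129.
The smallest integer exceeding 1.129 is 2.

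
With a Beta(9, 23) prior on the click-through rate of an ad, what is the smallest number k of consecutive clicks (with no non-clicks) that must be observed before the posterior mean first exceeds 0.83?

After k clicks and 0 non-clicks the posterior is Beta(9+k, 23), with mean (9+k)/(9+23+k).
Set (9+k)/(32+k) > 0.83 and solve: k > (0.83·32 − 9)/(1 − 0.83) = 103.294.
The smallest integer exceeding 103.294 is 104, and checking k=104: (113)/(136) = 0.8309 > 0.83.

k = 104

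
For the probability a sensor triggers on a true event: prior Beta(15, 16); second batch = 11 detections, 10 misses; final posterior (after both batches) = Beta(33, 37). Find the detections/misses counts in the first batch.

Sequential conjugate updates are equivalent to a single update on the pooled data, so total successes = posterior α − prior α and total failures = posterior β − prior β.
Total across both batches: 33−15=18 detections, 37−16=21 misses.
Subtract the second batch: 18−11=7 detections and 21−10=11 misses.

7 detections and 11 misses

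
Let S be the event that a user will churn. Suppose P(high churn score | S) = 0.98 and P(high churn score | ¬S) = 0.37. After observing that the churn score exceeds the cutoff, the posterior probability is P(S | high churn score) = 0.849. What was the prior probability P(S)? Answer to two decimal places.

P(S) = 0.68

In odds form, posterior odds = prior odds × likelihood ratio, so prior odds = posterior odds ÷ LR.
Posterior odds = 0.849/(1−0.849) = 5.6225. LR = 0.98/0.37 = 2.6486.
Prior odds = 5.6225/2.6486 = 2.1228, so P(S) = 2.1228/(1+2.1228) ≈ 0.68.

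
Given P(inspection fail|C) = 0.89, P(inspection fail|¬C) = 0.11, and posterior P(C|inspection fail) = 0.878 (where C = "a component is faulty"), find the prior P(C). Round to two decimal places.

Bayes' rule in odds form gives O(C|E) = O(C)·[P(E|C)/P(E|¬C)], hence O(C) = O(C|E)/LR.
Posterior odds = 0.878/(1−0.878) = 7.1967. LR = 0.89/0.11 = 8.0909.
Prior odds = 7.1967/8.0909 = 0.8895, so P(C) = 0.8895/(1+0.8895) ≈ 0.47.

P(C) = 0.47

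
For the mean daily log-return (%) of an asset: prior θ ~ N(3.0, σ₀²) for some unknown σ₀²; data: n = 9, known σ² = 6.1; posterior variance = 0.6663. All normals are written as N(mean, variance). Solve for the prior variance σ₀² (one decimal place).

For the Normal–Normal model with known σ², precisions add: τ_n = τ₀ + n/σ².
So 1/σ₀² = 1/0.6663 − 9/6.1 = 1.500825 − 1.475410 = 0.025415.
Hence σ₀² = 1/0.025415 ≈ 39.3.

σ₀² = 39.3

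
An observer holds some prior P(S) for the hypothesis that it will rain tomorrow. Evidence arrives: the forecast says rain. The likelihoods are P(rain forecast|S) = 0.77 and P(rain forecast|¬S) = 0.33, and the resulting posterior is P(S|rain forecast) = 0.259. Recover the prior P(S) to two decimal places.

P(S) = 0.13

In odds form, posterior odds = prior odds × likelihood ratio, so prior odds = posterior odds ÷ LR.
Posterior odds = 0.259/(1−0.259) = 0.3495. LR = 0.77/0.33 = 2.3333.
Prior odds = 0.3495/2.3333 = 0.1498, so P(S) = 0.1498/(1+0.1498) ≈ 0.13.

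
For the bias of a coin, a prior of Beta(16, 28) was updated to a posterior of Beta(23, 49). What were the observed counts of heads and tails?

7 heads and 21 tails

A Beta(a, b) prior with s successes and f failures in binomial data gives a Beta(a+s, b+f) posterior.
So s = 23 − 16 = 7 and f = 49 − 28 = 21.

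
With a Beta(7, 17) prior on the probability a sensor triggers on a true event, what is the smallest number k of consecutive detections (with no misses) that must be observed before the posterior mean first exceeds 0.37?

k = 3

After k detections and 0 misses the posterior is Beta(7+k, 17), with mean (7+k)/(7+17+k).
Set (7+k)/(24+k) > 0.37 and solve: k > (0.37·24 − 7)/(1 − 0.37) = 2.984.
The smallest integer exceeding 2.984 is 3, and checking k=3: (10)/(27) = 0.3704 > 0.37.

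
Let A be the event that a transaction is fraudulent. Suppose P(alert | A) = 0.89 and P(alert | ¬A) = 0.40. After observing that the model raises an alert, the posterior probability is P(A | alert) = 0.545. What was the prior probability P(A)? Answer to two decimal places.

In odds form, posterior odds = prior odds × likelihood ratio, so prior odds = posterior odds ÷ LR.
Posterior odds = 0.545/(1−0.545) = 1.1978. LR = 0.89/0.40 = 2.2250.
Prior odds = 1.1978/2.2250 = 0.5383, so P(A) = 0.5383/(1+0.5383) ≈ 0.35.

P(A) = 0.35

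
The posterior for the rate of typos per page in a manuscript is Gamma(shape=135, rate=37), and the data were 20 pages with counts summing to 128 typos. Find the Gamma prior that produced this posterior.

Gamma–Poisson conjugacy: posterior shape = α + Σxᵢ, posterior rate = β + n.
So α = 135 − 128 = 7 and β = 37 − 20 = 17.

Gamma(shape=7, rate=17)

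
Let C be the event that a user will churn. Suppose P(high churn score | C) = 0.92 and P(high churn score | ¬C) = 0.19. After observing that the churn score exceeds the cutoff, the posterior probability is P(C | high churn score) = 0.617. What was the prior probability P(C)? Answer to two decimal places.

P(C) = 0.25

In odds form, posterior odds = prior odds × likelihood ratio, so prior odds = posterior odds ÷ LR.
Posterior odds = 0.617/(1−0.617) = 1.6110. LR = 0.92/0.19 = 4.8421.
Prior odds = 1.6110/4.8421 = 0.3327, so P(C) = 0.3327/(1+0.3327) ≈ 0.25.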